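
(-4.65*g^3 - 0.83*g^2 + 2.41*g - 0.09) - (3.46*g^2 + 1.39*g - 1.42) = -4.65*g^3 - 4.29*g^2 + 1.02*g + 1.33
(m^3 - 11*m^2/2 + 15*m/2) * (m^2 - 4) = m^5 - 11*m^4/2 + 7*m^3/2 + 22*m^2 - 30*m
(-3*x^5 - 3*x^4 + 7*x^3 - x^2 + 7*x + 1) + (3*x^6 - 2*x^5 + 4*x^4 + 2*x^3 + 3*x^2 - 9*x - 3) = 3*x^6 - 5*x^5 + x^4 + 9*x^3 + 2*x^2 - 2*x - 2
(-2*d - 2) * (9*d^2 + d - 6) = -18*d^3 - 20*d^2 + 10*d + 12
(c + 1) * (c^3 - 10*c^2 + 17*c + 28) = c^4 - 9*c^3 + 7*c^2 + 45*c + 28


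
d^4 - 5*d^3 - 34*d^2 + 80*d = d*(d - 8)*(d - 2)*(d + 5)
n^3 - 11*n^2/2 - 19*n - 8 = (n - 8)*(n + 1/2)*(n + 2)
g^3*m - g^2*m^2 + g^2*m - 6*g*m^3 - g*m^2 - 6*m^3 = (g - 3*m)*(g + 2*m)*(g*m + m)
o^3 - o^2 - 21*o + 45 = (o - 3)^2*(o + 5)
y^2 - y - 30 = (y - 6)*(y + 5)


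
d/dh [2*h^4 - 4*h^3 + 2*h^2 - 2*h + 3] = 8*h^3 - 12*h^2 + 4*h - 2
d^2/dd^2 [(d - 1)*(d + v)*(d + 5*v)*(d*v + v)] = 2*v*(6*d^2 + 18*d*v + 5*v^2 - 1)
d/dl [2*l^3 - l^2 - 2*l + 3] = 6*l^2 - 2*l - 2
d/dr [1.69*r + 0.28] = 1.69000000000000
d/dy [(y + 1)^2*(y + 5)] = (y + 1)*(3*y + 11)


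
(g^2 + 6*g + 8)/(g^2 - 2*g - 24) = (g + 2)/(g - 6)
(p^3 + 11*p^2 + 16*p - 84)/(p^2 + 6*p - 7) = (p^2 + 4*p - 12)/(p - 1)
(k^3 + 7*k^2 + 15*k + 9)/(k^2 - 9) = (k^2 + 4*k + 3)/(k - 3)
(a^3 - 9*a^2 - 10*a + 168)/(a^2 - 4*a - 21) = (a^2 - 2*a - 24)/(a + 3)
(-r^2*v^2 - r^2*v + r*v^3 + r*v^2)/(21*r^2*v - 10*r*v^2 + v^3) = r*(-r*v - r + v^2 + v)/(21*r^2 - 10*r*v + v^2)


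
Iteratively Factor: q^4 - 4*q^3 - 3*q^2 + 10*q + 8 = (q + 1)*(q^3 - 5*q^2 + 2*q + 8) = (q - 4)*(q + 1)*(q^2 - q - 2) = (q - 4)*(q + 1)^2*(q - 2)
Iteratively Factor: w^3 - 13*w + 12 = (w + 4)*(w^2 - 4*w + 3) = (w - 1)*(w + 4)*(w - 3)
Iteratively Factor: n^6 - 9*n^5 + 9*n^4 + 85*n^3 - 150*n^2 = (n - 5)*(n^5 - 4*n^4 - 11*n^3 + 30*n^2) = n*(n - 5)*(n^4 - 4*n^3 - 11*n^2 + 30*n) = n^2*(n - 5)*(n^3 - 4*n^2 - 11*n + 30) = n^2*(n - 5)^2*(n^2 + n - 6) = n^2*(n - 5)^2*(n + 3)*(n - 2)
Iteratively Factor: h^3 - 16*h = (h - 4)*(h^2 + 4*h) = h*(h - 4)*(h + 4)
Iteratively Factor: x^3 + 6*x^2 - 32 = (x - 2)*(x^2 + 8*x + 16) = (x - 2)*(x + 4)*(x + 4)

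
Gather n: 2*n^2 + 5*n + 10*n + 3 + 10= 2*n^2 + 15*n + 13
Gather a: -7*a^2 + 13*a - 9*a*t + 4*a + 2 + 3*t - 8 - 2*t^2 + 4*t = -7*a^2 + a*(17 - 9*t) - 2*t^2 + 7*t - 6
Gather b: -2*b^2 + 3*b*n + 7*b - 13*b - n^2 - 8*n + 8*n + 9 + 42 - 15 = -2*b^2 + b*(3*n - 6) - n^2 + 36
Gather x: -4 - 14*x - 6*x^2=-6*x^2 - 14*x - 4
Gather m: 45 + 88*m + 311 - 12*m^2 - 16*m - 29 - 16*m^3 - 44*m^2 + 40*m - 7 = -16*m^3 - 56*m^2 + 112*m + 320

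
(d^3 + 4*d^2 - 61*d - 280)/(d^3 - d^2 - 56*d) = (d + 5)/d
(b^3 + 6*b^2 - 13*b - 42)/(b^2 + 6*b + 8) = (b^2 + 4*b - 21)/(b + 4)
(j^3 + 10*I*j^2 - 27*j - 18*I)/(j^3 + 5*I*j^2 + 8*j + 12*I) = (j + 3*I)/(j - 2*I)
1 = 1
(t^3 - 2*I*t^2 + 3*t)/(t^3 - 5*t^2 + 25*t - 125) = t*(t^2 - 2*I*t + 3)/(t^3 - 5*t^2 + 25*t - 125)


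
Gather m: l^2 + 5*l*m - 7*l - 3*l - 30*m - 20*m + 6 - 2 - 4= l^2 - 10*l + m*(5*l - 50)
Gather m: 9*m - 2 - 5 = 9*m - 7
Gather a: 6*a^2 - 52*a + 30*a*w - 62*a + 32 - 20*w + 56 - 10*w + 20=6*a^2 + a*(30*w - 114) - 30*w + 108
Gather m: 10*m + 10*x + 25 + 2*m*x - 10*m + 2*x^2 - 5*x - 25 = 2*m*x + 2*x^2 + 5*x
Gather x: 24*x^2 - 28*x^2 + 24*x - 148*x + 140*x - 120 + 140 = -4*x^2 + 16*x + 20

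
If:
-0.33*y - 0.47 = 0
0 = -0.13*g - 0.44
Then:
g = -3.38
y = -1.42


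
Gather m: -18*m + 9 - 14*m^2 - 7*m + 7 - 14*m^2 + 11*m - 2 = -28*m^2 - 14*m + 14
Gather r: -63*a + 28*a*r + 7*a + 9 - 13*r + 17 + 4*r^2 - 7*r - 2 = -56*a + 4*r^2 + r*(28*a - 20) + 24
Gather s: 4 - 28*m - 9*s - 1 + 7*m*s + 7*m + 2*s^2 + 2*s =-21*m + 2*s^2 + s*(7*m - 7) + 3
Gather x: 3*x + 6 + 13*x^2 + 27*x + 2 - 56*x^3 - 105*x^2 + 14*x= -56*x^3 - 92*x^2 + 44*x + 8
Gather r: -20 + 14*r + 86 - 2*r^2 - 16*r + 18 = -2*r^2 - 2*r + 84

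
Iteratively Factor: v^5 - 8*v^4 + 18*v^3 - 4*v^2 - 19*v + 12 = (v - 1)*(v^4 - 7*v^3 + 11*v^2 + 7*v - 12) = (v - 1)^2*(v^3 - 6*v^2 + 5*v + 12) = (v - 3)*(v - 1)^2*(v^2 - 3*v - 4) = (v - 3)*(v - 1)^2*(v + 1)*(v - 4)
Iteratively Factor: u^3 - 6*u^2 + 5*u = (u - 1)*(u^2 - 5*u) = (u - 5)*(u - 1)*(u)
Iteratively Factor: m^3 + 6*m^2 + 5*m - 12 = (m + 3)*(m^2 + 3*m - 4) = (m - 1)*(m + 3)*(m + 4)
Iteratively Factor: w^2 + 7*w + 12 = (w + 4)*(w + 3)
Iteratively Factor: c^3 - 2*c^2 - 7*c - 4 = (c - 4)*(c^2 + 2*c + 1) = (c - 4)*(c + 1)*(c + 1)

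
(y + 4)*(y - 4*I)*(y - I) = y^3 + 4*y^2 - 5*I*y^2 - 4*y - 20*I*y - 16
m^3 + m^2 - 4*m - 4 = (m - 2)*(m + 1)*(m + 2)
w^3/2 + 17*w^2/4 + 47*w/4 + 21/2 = (w/2 + 1)*(w + 3)*(w + 7/2)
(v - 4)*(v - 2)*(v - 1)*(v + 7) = v^4 - 35*v^2 + 90*v - 56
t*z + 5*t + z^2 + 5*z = (t + z)*(z + 5)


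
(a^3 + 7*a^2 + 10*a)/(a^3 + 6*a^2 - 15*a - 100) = a*(a + 2)/(a^2 + a - 20)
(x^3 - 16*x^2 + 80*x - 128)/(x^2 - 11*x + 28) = (x^2 - 12*x + 32)/(x - 7)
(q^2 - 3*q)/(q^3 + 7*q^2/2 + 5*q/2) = 2*(q - 3)/(2*q^2 + 7*q + 5)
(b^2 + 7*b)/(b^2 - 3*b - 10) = b*(b + 7)/(b^2 - 3*b - 10)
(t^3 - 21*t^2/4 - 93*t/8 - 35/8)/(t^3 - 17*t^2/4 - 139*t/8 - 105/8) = (2*t + 1)/(2*t + 3)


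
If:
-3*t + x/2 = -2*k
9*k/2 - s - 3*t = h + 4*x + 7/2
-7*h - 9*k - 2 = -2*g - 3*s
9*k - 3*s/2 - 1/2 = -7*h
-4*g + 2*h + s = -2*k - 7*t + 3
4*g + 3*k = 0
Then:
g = -2185/13896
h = 1417/6948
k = 2185/10422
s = 19555/10422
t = -55/1158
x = -5855/5211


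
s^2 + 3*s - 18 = (s - 3)*(s + 6)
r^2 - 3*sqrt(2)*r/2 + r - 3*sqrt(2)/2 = (r + 1)*(r - 3*sqrt(2)/2)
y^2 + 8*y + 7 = (y + 1)*(y + 7)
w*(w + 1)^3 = w^4 + 3*w^3 + 3*w^2 + w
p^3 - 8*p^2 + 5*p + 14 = (p - 7)*(p - 2)*(p + 1)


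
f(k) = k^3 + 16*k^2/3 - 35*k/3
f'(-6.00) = 32.33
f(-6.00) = 46.00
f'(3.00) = 47.33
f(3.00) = 40.00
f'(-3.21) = -14.99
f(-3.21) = 59.33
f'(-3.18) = -15.25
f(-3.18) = 58.88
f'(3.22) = 53.79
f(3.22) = 51.12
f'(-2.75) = -18.31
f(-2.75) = 51.62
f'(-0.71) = -17.73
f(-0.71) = 10.61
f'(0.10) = -10.57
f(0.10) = -1.11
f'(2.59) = 36.08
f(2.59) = 22.93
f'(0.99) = 1.83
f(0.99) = -5.35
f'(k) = 3*k^2 + 32*k/3 - 35/3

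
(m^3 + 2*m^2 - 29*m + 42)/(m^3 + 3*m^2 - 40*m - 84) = (m^2 - 5*m + 6)/(m^2 - 4*m - 12)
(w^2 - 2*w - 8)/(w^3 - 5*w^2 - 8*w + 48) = (w + 2)/(w^2 - w - 12)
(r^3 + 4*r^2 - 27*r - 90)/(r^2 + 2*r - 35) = (r^2 + 9*r + 18)/(r + 7)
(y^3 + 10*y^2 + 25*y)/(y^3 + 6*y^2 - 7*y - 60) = y*(y + 5)/(y^2 + y - 12)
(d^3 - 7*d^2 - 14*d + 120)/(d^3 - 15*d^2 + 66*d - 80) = (d^2 - 2*d - 24)/(d^2 - 10*d + 16)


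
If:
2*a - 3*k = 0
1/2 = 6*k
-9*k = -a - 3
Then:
No Solution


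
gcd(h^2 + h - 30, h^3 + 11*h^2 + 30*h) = h + 6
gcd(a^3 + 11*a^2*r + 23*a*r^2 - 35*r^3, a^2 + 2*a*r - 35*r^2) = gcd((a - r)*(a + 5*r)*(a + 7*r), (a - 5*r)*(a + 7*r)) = a + 7*r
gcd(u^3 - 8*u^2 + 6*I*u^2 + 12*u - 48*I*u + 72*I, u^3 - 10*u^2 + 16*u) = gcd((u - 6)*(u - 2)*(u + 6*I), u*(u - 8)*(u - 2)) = u - 2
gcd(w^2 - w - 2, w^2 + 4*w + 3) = w + 1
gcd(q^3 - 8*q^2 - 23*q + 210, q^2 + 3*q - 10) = q + 5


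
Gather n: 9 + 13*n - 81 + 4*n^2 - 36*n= 4*n^2 - 23*n - 72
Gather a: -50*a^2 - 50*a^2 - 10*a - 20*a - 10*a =-100*a^2 - 40*a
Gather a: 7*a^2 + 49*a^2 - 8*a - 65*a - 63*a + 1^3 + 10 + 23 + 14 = 56*a^2 - 136*a + 48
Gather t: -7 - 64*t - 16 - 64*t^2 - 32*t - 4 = -64*t^2 - 96*t - 27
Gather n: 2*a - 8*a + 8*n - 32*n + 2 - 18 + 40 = -6*a - 24*n + 24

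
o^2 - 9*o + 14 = (o - 7)*(o - 2)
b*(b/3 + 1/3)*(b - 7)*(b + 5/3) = b^4/3 - 13*b^3/9 - 17*b^2/3 - 35*b/9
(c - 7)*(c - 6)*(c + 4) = c^3 - 9*c^2 - 10*c + 168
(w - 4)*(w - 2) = w^2 - 6*w + 8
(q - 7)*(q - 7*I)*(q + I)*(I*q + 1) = I*q^4 + 7*q^3 - 7*I*q^3 - 49*q^2 + I*q^2 + 7*q - 7*I*q - 49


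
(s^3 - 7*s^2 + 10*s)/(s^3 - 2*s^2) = (s - 5)/s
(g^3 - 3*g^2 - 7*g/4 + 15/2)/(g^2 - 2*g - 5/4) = (2*g^2 - g - 6)/(2*g + 1)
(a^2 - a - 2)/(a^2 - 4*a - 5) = (a - 2)/(a - 5)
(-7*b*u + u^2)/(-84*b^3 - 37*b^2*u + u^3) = u/(12*b^2 + 7*b*u + u^2)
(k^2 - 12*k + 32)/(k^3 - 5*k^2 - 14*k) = (-k^2 + 12*k - 32)/(k*(-k^2 + 5*k + 14))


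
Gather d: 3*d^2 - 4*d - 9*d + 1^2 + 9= 3*d^2 - 13*d + 10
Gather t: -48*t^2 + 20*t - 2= -48*t^2 + 20*t - 2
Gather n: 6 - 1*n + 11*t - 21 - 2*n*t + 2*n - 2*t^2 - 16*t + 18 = n*(1 - 2*t) - 2*t^2 - 5*t + 3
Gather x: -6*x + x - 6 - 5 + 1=-5*x - 10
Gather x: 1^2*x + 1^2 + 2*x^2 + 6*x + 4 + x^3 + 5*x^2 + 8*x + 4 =x^3 + 7*x^2 + 15*x + 9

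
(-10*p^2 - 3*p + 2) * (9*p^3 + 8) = -90*p^5 - 27*p^4 + 18*p^3 - 80*p^2 - 24*p + 16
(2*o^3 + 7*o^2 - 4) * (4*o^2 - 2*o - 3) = 8*o^5 + 24*o^4 - 20*o^3 - 37*o^2 + 8*o + 12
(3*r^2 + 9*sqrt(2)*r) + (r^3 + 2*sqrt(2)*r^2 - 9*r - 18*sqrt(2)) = r^3 + 2*sqrt(2)*r^2 + 3*r^2 - 9*r + 9*sqrt(2)*r - 18*sqrt(2)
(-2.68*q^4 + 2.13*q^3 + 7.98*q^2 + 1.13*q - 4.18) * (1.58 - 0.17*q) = 0.4556*q^5 - 4.5965*q^4 + 2.0088*q^3 + 12.4163*q^2 + 2.496*q - 6.6044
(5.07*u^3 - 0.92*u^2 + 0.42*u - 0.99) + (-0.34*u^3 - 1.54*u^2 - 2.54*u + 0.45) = 4.73*u^3 - 2.46*u^2 - 2.12*u - 0.54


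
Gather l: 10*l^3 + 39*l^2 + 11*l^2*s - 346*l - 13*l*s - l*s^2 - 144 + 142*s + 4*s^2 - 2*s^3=10*l^3 + l^2*(11*s + 39) + l*(-s^2 - 13*s - 346) - 2*s^3 + 4*s^2 + 142*s - 144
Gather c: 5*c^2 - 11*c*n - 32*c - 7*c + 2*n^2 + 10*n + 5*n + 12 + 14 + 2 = 5*c^2 + c*(-11*n - 39) + 2*n^2 + 15*n + 28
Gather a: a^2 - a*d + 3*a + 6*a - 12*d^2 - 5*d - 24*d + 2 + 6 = a^2 + a*(9 - d) - 12*d^2 - 29*d + 8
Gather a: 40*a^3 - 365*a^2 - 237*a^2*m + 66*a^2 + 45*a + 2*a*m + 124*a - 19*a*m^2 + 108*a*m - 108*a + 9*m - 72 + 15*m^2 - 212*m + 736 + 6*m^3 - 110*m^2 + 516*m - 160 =40*a^3 + a^2*(-237*m - 299) + a*(-19*m^2 + 110*m + 61) + 6*m^3 - 95*m^2 + 313*m + 504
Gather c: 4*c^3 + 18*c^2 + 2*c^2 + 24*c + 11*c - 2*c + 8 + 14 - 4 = 4*c^3 + 20*c^2 + 33*c + 18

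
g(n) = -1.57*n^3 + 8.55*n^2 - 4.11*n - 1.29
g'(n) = -4.71*n^2 + 17.1*n - 4.11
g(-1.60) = 33.60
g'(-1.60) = -43.53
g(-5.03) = 435.51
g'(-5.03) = -209.29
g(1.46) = 6.05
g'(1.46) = 10.82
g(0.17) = -1.75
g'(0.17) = -1.34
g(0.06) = -1.51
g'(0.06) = -3.10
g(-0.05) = -1.06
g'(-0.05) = -4.98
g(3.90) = 19.60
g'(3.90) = -9.06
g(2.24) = 14.76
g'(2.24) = 10.56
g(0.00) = -1.29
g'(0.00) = -4.11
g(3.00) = 20.94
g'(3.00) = 4.80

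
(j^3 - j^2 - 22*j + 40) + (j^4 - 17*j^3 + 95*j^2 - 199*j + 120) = j^4 - 16*j^3 + 94*j^2 - 221*j + 160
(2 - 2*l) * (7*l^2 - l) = -14*l^3 + 16*l^2 - 2*l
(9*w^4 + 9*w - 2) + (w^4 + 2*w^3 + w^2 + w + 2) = 10*w^4 + 2*w^3 + w^2 + 10*w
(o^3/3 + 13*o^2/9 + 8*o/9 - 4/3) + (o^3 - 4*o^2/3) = 4*o^3/3 + o^2/9 + 8*o/9 - 4/3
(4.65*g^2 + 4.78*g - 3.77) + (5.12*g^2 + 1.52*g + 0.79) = 9.77*g^2 + 6.3*g - 2.98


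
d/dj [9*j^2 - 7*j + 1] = 18*j - 7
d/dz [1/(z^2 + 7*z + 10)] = (-2*z - 7)/(z^2 + 7*z + 10)^2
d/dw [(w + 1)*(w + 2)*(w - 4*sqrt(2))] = 3*w^2 - 8*sqrt(2)*w + 6*w - 12*sqrt(2) + 2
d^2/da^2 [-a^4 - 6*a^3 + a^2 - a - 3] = -12*a^2 - 36*a + 2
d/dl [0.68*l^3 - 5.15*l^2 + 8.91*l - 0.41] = 2.04*l^2 - 10.3*l + 8.91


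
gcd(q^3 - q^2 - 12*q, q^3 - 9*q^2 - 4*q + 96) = q^2 - q - 12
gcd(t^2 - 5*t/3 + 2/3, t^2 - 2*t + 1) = t - 1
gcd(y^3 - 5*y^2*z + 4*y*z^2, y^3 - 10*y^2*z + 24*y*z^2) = y^2 - 4*y*z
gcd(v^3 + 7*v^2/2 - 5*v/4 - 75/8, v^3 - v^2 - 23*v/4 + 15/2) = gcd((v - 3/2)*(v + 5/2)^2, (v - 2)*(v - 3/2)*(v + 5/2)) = v^2 + v - 15/4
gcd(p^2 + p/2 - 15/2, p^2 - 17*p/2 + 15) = p - 5/2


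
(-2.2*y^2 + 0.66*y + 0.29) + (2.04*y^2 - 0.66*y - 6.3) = -0.16*y^2 - 6.01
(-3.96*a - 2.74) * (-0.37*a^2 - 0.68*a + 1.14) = 1.4652*a^3 + 3.7066*a^2 - 2.6512*a - 3.1236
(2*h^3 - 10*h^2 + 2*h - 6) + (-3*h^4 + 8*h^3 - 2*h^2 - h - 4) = -3*h^4 + 10*h^3 - 12*h^2 + h - 10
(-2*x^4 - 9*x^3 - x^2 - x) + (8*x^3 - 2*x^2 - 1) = -2*x^4 - x^3 - 3*x^2 - x - 1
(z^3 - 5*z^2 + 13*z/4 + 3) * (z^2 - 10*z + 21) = z^5 - 15*z^4 + 297*z^3/4 - 269*z^2/2 + 153*z/4 + 63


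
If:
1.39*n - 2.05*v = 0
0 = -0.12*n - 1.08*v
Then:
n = 0.00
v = 0.00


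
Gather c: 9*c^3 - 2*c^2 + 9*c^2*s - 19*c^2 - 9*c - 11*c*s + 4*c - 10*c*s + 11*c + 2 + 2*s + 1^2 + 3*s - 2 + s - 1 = 9*c^3 + c^2*(9*s - 21) + c*(6 - 21*s) + 6*s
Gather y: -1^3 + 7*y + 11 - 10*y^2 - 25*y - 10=-10*y^2 - 18*y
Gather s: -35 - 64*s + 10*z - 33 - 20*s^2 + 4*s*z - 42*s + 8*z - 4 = -20*s^2 + s*(4*z - 106) + 18*z - 72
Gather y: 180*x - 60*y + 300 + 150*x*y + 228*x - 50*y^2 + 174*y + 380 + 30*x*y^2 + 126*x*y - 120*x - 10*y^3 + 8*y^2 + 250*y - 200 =288*x - 10*y^3 + y^2*(30*x - 42) + y*(276*x + 364) + 480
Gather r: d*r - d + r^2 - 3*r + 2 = -d + r^2 + r*(d - 3) + 2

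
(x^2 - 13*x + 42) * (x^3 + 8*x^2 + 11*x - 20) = x^5 - 5*x^4 - 51*x^3 + 173*x^2 + 722*x - 840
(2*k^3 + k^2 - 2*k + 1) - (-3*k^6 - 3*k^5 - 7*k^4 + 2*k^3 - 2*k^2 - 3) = 3*k^6 + 3*k^5 + 7*k^4 + 3*k^2 - 2*k + 4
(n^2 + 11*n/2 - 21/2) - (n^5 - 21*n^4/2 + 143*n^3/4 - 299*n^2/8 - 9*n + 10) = -n^5 + 21*n^4/2 - 143*n^3/4 + 307*n^2/8 + 29*n/2 - 41/2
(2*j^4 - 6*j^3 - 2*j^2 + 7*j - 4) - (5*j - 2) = 2*j^4 - 6*j^3 - 2*j^2 + 2*j - 2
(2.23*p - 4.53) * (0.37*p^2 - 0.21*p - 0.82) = 0.8251*p^3 - 2.1444*p^2 - 0.8773*p + 3.7146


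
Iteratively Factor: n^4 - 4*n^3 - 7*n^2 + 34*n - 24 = (n - 4)*(n^3 - 7*n + 6) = (n - 4)*(n - 1)*(n^2 + n - 6) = (n - 4)*(n - 2)*(n - 1)*(n + 3)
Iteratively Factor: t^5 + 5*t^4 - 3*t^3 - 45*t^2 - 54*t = (t)*(t^4 + 5*t^3 - 3*t^2 - 45*t - 54) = t*(t - 3)*(t^3 + 8*t^2 + 21*t + 18) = t*(t - 3)*(t + 2)*(t^2 + 6*t + 9) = t*(t - 3)*(t + 2)*(t + 3)*(t + 3)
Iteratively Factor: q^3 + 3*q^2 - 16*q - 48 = (q + 4)*(q^2 - q - 12) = (q - 4)*(q + 4)*(q + 3)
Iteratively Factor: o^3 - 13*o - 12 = (o - 4)*(o^2 + 4*o + 3) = (o - 4)*(o + 3)*(o + 1)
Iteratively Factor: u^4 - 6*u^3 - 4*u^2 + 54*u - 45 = (u - 5)*(u^3 - u^2 - 9*u + 9) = (u - 5)*(u - 3)*(u^2 + 2*u - 3) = (u - 5)*(u - 3)*(u + 3)*(u - 1)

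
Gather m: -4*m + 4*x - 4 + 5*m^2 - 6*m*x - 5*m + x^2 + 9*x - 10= 5*m^2 + m*(-6*x - 9) + x^2 + 13*x - 14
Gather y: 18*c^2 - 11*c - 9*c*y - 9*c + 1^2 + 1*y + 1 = 18*c^2 - 20*c + y*(1 - 9*c) + 2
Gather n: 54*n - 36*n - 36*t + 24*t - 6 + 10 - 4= 18*n - 12*t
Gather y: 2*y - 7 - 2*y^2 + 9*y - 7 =-2*y^2 + 11*y - 14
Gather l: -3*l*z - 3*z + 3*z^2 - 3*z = -3*l*z + 3*z^2 - 6*z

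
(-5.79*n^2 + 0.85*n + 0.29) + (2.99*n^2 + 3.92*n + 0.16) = -2.8*n^2 + 4.77*n + 0.45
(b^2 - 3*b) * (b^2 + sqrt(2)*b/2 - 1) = b^4 - 3*b^3 + sqrt(2)*b^3/2 - 3*sqrt(2)*b^2/2 - b^2 + 3*b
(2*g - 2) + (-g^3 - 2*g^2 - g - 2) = -g^3 - 2*g^2 + g - 4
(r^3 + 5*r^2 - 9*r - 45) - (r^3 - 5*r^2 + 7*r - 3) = 10*r^2 - 16*r - 42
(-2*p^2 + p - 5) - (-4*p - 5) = -2*p^2 + 5*p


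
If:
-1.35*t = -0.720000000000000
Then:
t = 0.53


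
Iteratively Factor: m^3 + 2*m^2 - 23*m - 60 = (m + 3)*(m^2 - m - 20) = (m + 3)*(m + 4)*(m - 5)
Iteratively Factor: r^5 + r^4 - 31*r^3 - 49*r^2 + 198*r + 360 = (r + 2)*(r^4 - r^3 - 29*r^2 + 9*r + 180) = (r - 3)*(r + 2)*(r^3 + 2*r^2 - 23*r - 60) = (r - 3)*(r + 2)*(r + 4)*(r^2 - 2*r - 15) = (r - 5)*(r - 3)*(r + 2)*(r + 4)*(r + 3)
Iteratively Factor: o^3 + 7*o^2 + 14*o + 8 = (o + 2)*(o^2 + 5*o + 4) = (o + 1)*(o + 2)*(o + 4)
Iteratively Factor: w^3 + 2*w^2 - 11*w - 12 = (w + 4)*(w^2 - 2*w - 3) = (w + 1)*(w + 4)*(w - 3)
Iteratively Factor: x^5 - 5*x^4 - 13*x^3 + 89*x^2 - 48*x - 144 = (x - 3)*(x^4 - 2*x^3 - 19*x^2 + 32*x + 48) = (x - 3)*(x + 1)*(x^3 - 3*x^2 - 16*x + 48) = (x - 3)^2*(x + 1)*(x^2 - 16) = (x - 4)*(x - 3)^2*(x + 1)*(x + 4)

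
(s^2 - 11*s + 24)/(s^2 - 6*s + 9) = (s - 8)/(s - 3)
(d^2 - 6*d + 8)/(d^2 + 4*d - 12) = (d - 4)/(d + 6)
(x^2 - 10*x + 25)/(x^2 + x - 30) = (x - 5)/(x + 6)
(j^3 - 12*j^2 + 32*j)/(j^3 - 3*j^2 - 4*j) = (j - 8)/(j + 1)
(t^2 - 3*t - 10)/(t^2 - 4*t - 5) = (t + 2)/(t + 1)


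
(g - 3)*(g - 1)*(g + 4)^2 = g^4 + 4*g^3 - 13*g^2 - 40*g + 48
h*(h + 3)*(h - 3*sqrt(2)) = h^3 - 3*sqrt(2)*h^2 + 3*h^2 - 9*sqrt(2)*h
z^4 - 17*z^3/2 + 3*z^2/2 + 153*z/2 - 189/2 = (z - 7)*(z - 3)*(z - 3/2)*(z + 3)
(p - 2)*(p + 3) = p^2 + p - 6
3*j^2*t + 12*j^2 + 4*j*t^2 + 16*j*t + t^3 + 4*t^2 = (j + t)*(3*j + t)*(t + 4)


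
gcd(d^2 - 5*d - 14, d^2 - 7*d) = d - 7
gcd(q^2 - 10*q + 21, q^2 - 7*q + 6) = 1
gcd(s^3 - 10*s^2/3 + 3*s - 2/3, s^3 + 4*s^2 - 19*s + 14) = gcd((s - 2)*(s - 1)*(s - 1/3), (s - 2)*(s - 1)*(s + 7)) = s^2 - 3*s + 2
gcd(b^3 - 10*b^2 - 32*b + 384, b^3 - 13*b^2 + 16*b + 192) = b^2 - 16*b + 64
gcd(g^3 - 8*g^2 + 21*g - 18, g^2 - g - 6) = g - 3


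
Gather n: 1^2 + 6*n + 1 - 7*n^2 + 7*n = -7*n^2 + 13*n + 2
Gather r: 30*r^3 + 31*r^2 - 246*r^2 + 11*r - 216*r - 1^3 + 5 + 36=30*r^3 - 215*r^2 - 205*r + 40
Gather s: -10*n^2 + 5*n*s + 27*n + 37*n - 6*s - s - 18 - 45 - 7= -10*n^2 + 64*n + s*(5*n - 7) - 70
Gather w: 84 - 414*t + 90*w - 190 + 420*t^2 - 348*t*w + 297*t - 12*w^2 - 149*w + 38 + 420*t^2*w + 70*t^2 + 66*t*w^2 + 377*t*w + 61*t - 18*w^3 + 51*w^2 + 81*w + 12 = 490*t^2 - 56*t - 18*w^3 + w^2*(66*t + 39) + w*(420*t^2 + 29*t + 22) - 56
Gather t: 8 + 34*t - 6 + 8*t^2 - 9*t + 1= 8*t^2 + 25*t + 3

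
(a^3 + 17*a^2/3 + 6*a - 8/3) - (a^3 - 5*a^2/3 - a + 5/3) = 22*a^2/3 + 7*a - 13/3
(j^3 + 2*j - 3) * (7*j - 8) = 7*j^4 - 8*j^3 + 14*j^2 - 37*j + 24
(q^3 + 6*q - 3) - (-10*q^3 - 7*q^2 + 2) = 11*q^3 + 7*q^2 + 6*q - 5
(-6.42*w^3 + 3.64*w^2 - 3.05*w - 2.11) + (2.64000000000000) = -6.42*w^3 + 3.64*w^2 - 3.05*w + 0.53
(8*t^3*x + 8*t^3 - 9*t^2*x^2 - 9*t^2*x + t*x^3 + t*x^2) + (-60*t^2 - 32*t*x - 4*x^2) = 8*t^3*x + 8*t^3 - 9*t^2*x^2 - 9*t^2*x - 60*t^2 + t*x^3 + t*x^2 - 32*t*x - 4*x^2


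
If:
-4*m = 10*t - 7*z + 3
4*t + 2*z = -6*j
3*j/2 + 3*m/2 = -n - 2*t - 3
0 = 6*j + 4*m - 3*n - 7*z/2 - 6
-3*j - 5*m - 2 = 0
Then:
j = 139/699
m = -121/233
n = -488/233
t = -99/466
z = -40/233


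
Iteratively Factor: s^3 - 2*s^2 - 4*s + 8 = (s - 2)*(s^2 - 4) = (s - 2)*(s + 2)*(s - 2)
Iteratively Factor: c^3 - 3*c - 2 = (c + 1)*(c^2 - c - 2) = (c + 1)^2*(c - 2)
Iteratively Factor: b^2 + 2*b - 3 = (b + 3)*(b - 1)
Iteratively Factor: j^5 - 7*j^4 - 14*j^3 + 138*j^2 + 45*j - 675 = (j + 3)*(j^4 - 10*j^3 + 16*j^2 + 90*j - 225) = (j - 5)*(j + 3)*(j^3 - 5*j^2 - 9*j + 45) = (j - 5)^2*(j + 3)*(j^2 - 9) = (j - 5)^2*(j - 3)*(j + 3)*(j + 3)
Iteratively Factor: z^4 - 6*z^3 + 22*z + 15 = (z + 1)*(z^3 - 7*z^2 + 7*z + 15) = (z - 3)*(z + 1)*(z^2 - 4*z - 5) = (z - 5)*(z - 3)*(z + 1)*(z + 1)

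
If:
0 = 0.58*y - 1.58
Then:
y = 2.72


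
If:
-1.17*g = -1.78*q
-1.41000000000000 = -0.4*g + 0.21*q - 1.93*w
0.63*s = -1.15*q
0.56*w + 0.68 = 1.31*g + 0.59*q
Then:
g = 0.61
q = 0.40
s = -0.74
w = 0.65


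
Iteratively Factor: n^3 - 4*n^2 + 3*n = (n - 1)*(n^2 - 3*n) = (n - 3)*(n - 1)*(n)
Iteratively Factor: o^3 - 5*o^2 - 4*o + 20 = (o - 5)*(o^2 - 4) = (o - 5)*(o - 2)*(o + 2)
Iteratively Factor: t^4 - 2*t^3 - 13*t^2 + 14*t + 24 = (t + 1)*(t^3 - 3*t^2 - 10*t + 24) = (t - 4)*(t + 1)*(t^2 + t - 6) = (t - 4)*(t + 1)*(t + 3)*(t - 2)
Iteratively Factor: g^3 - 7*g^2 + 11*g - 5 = (g - 1)*(g^2 - 6*g + 5) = (g - 5)*(g - 1)*(g - 1)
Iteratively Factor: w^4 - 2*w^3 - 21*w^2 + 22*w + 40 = (w + 1)*(w^3 - 3*w^2 - 18*w + 40) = (w + 1)*(w + 4)*(w^2 - 7*w + 10) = (w - 5)*(w + 1)*(w + 4)*(w - 2)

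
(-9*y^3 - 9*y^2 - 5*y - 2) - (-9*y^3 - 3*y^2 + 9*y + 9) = -6*y^2 - 14*y - 11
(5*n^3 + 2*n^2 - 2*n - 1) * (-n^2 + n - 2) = -5*n^5 + 3*n^4 - 6*n^3 - 5*n^2 + 3*n + 2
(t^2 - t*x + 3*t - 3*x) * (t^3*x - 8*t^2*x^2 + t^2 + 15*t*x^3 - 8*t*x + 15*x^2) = t^5*x - 9*t^4*x^2 + 3*t^4*x + t^4 + 23*t^3*x^3 - 27*t^3*x^2 - 9*t^3*x + 3*t^3 - 15*t^2*x^4 + 69*t^2*x^3 + 23*t^2*x^2 - 27*t^2*x - 45*t*x^4 - 15*t*x^3 + 69*t*x^2 - 45*x^3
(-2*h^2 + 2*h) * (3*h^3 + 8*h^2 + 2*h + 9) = -6*h^5 - 10*h^4 + 12*h^3 - 14*h^2 + 18*h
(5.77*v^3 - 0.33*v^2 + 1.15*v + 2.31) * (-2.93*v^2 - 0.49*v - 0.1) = -16.9061*v^5 - 1.8604*v^4 - 3.7848*v^3 - 7.2988*v^2 - 1.2469*v - 0.231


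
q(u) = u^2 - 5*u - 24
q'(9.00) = 13.00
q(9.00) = 12.00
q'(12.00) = 19.00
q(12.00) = 60.00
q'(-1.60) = -8.20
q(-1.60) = -13.44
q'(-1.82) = -8.64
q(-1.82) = -11.59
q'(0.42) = -4.16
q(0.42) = -25.92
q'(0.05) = -4.90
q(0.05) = -24.25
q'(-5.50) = -16.00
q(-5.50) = 33.75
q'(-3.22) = -11.44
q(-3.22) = 2.47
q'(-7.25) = -19.50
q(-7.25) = 64.81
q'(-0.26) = -5.52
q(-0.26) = -22.63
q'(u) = 2*u - 5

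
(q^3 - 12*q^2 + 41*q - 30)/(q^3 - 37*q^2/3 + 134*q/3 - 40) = 3*(q - 1)/(3*q - 4)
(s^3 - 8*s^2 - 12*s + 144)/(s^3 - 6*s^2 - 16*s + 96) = (s - 6)/(s - 4)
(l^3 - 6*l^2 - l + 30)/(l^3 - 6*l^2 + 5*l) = (l^2 - l - 6)/(l*(l - 1))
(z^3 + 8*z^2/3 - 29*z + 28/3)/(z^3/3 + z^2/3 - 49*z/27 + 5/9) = 9*(z^2 + 3*z - 28)/(3*z^2 + 4*z - 15)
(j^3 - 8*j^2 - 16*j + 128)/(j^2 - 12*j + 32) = j + 4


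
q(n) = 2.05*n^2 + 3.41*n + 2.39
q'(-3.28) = -10.04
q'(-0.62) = 0.87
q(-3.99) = 21.42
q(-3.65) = 17.25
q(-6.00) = 55.73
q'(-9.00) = -33.49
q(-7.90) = 103.39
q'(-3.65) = -11.56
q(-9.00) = 137.75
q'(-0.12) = 2.92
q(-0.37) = 1.41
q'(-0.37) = 1.89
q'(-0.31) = 2.14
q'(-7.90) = -28.98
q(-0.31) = 1.53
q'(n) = 4.1*n + 3.41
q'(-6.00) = -21.19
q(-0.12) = 2.01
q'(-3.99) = -12.95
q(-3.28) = 13.26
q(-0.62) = 1.06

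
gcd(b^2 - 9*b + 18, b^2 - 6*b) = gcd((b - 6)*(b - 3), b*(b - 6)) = b - 6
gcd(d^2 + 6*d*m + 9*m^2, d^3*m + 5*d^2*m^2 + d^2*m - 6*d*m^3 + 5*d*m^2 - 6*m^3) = 1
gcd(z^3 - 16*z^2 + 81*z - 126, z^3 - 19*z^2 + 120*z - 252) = z^2 - 13*z + 42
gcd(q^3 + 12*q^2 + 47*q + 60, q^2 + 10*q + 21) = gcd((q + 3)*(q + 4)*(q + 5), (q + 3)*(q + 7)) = q + 3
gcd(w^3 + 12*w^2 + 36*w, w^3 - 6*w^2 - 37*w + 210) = w + 6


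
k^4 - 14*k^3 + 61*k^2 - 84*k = k*(k - 7)*(k - 4)*(k - 3)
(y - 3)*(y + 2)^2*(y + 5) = y^4 + 6*y^3 - 3*y^2 - 52*y - 60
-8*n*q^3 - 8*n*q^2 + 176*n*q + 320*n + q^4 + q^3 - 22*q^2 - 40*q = (-8*n + q)*(q - 5)*(q + 2)*(q + 4)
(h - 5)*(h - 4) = h^2 - 9*h + 20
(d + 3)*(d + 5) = d^2 + 8*d + 15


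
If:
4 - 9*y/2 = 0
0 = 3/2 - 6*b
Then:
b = 1/4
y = 8/9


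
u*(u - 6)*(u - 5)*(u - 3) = u^4 - 14*u^3 + 63*u^2 - 90*u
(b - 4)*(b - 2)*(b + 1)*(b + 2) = b^4 - 3*b^3 - 8*b^2 + 12*b + 16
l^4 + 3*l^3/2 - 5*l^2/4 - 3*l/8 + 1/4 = (l - 1/2)^2*(l + 1/2)*(l + 2)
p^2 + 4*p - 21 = (p - 3)*(p + 7)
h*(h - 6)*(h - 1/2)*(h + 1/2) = h^4 - 6*h^3 - h^2/4 + 3*h/2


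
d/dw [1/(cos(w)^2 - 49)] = 2*sin(w)*cos(w)/(cos(w)^2 - 49)^2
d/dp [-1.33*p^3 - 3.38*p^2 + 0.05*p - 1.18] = -3.99*p^2 - 6.76*p + 0.05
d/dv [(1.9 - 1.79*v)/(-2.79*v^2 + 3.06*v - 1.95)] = (-4.9941*v^2 + 10.602*v - 2.3235)/(7.7841*v^4 - 17.0748*v^3 + 20.2446*v^2 - 11.934*v + 3.8025)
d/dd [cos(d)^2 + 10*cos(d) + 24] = -2*(cos(d) + 5)*sin(d)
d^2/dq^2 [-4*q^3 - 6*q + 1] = -24*q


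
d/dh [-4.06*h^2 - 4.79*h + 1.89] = -8.12*h - 4.79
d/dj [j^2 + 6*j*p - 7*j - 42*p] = 2*j + 6*p - 7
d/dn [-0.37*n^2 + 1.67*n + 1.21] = 1.67 - 0.74*n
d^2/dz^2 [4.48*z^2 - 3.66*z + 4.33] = 8.96000000000000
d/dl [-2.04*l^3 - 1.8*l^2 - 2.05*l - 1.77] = -6.12*l^2 - 3.6*l - 2.05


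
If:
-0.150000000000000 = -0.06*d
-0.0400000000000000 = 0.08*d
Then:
No Solution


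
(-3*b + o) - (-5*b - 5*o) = 2*b + 6*o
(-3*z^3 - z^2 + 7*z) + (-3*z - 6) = -3*z^3 - z^2 + 4*z - 6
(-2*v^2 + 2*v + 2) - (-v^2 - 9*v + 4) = -v^2 + 11*v - 2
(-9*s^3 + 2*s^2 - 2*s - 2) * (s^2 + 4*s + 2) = -9*s^5 - 34*s^4 - 12*s^3 - 6*s^2 - 12*s - 4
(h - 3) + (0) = h - 3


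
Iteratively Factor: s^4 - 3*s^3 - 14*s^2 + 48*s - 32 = (s + 4)*(s^3 - 7*s^2 + 14*s - 8) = (s - 1)*(s + 4)*(s^2 - 6*s + 8) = (s - 2)*(s - 1)*(s + 4)*(s - 4)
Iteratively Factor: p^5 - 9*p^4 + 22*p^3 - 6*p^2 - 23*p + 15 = (p - 3)*(p^4 - 6*p^3 + 4*p^2 + 6*p - 5) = (p - 3)*(p - 1)*(p^3 - 5*p^2 - p + 5) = (p - 5)*(p - 3)*(p - 1)*(p^2 - 1) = (p - 5)*(p - 3)*(p - 1)*(p + 1)*(p - 1)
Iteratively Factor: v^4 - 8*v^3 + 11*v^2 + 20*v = (v)*(v^3 - 8*v^2 + 11*v + 20) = v*(v + 1)*(v^2 - 9*v + 20) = v*(v - 4)*(v + 1)*(v - 5)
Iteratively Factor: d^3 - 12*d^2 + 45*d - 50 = (d - 5)*(d^2 - 7*d + 10) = (d - 5)^2*(d - 2)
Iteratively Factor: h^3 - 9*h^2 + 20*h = (h - 5)*(h^2 - 4*h) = h*(h - 5)*(h - 4)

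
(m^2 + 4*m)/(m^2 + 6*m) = (m + 4)/(m + 6)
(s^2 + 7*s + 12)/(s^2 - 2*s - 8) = (s^2 + 7*s + 12)/(s^2 - 2*s - 8)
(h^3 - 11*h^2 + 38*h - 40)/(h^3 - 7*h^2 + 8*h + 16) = (h^2 - 7*h + 10)/(h^2 - 3*h - 4)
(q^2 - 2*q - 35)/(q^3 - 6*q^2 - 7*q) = (q + 5)/(q*(q + 1))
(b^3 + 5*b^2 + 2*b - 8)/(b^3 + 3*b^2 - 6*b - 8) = (b^2 + b - 2)/(b^2 - b - 2)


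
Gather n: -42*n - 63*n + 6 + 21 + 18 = 45 - 105*n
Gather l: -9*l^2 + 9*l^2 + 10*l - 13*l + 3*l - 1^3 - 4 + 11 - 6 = 0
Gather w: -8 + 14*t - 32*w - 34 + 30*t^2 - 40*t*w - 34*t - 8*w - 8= 30*t^2 - 20*t + w*(-40*t - 40) - 50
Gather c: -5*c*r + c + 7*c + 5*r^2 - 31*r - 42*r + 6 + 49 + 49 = c*(8 - 5*r) + 5*r^2 - 73*r + 104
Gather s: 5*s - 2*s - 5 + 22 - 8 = 3*s + 9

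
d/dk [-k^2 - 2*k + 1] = -2*k - 2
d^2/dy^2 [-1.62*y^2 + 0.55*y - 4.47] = -3.24000000000000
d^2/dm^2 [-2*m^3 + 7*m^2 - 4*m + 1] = 14 - 12*m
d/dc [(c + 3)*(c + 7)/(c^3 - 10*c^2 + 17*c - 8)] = (-c^3 - 21*c^2 + 33*c + 437)/(c^5 - 19*c^4 + 115*c^3 - 241*c^2 + 208*c - 64)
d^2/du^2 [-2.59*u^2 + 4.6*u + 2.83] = -5.18000000000000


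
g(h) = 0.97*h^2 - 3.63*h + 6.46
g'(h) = 1.94*h - 3.63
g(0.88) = 4.02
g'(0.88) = -1.92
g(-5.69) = 58.52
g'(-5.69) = -14.67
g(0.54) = 4.78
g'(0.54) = -2.58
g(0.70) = 4.39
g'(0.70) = -2.27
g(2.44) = 3.38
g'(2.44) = 1.10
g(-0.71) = 9.53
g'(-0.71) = -5.01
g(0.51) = 4.86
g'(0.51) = -2.64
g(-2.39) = 20.68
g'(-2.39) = -8.27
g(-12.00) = 189.70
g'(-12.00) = -26.91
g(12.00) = 102.58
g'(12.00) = 19.65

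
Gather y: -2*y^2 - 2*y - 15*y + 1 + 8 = -2*y^2 - 17*y + 9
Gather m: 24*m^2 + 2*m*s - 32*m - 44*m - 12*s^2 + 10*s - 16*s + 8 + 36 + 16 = 24*m^2 + m*(2*s - 76) - 12*s^2 - 6*s + 60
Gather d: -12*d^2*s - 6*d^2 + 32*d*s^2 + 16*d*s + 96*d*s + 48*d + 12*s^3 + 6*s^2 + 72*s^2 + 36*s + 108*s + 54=d^2*(-12*s - 6) + d*(32*s^2 + 112*s + 48) + 12*s^3 + 78*s^2 + 144*s + 54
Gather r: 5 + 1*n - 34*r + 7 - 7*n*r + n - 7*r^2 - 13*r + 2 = 2*n - 7*r^2 + r*(-7*n - 47) + 14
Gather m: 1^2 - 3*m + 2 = 3 - 3*m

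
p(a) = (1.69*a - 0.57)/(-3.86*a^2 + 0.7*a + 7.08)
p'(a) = (1.69*a - 0.57)*(7.72*a - 0.7)/(-3.86*a^2 + 0.7*a + 7.08)^2 + 1.69/(-3.86*a^2 + 0.7*a + 7.08)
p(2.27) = -0.29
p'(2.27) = 0.29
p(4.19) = -0.11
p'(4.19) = 0.03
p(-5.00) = 0.10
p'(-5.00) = 0.02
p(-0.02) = -0.09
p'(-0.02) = 0.25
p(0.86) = 0.18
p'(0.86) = 0.58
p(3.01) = -0.18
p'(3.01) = 0.09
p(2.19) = -0.32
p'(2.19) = 0.35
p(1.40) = 3.63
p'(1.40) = 77.69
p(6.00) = -0.07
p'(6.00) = 0.01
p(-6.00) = 0.08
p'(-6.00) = 0.01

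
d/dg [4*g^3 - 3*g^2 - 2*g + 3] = 12*g^2 - 6*g - 2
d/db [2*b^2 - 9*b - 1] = 4*b - 9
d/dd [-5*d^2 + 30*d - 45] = 30 - 10*d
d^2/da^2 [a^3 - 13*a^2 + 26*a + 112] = 6*a - 26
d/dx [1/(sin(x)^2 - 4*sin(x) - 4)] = 2*(2 - sin(x))*cos(x)/(4*sin(x) + cos(x)^2 + 3)^2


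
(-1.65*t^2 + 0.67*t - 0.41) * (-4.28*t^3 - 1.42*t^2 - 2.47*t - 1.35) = 7.062*t^5 - 0.5246*t^4 + 4.8789*t^3 + 1.1548*t^2 + 0.1082*t + 0.5535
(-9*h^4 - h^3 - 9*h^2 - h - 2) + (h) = -9*h^4 - h^3 - 9*h^2 - 2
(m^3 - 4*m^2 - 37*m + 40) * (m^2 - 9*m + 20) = m^5 - 13*m^4 + 19*m^3 + 293*m^2 - 1100*m + 800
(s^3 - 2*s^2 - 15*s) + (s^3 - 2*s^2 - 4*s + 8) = 2*s^3 - 4*s^2 - 19*s + 8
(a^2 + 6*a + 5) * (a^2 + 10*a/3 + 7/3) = a^4 + 28*a^3/3 + 82*a^2/3 + 92*a/3 + 35/3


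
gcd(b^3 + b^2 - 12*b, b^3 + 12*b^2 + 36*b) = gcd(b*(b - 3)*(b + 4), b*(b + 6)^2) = b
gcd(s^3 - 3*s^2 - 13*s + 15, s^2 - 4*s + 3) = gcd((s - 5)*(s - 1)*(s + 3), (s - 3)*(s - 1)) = s - 1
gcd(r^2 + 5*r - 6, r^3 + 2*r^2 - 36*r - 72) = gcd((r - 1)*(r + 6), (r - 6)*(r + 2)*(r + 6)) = r + 6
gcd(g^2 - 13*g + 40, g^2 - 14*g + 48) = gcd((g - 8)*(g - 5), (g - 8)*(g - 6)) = g - 8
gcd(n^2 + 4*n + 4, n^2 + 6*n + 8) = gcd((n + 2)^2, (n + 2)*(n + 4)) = n + 2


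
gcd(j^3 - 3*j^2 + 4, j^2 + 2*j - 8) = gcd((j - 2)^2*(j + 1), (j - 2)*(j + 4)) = j - 2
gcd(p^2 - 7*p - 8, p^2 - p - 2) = p + 1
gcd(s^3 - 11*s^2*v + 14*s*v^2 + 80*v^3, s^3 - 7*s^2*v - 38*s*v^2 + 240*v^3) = s^2 - 13*s*v + 40*v^2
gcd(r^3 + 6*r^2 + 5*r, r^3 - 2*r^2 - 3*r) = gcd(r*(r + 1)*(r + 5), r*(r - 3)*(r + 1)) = r^2 + r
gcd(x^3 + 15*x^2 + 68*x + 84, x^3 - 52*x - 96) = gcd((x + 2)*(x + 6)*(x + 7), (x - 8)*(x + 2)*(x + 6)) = x^2 + 8*x + 12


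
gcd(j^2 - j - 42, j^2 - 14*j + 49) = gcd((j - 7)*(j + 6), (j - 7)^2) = j - 7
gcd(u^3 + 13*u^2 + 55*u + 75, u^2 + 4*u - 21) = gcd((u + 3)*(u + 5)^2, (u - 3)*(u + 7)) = 1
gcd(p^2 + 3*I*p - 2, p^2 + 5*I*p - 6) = p + 2*I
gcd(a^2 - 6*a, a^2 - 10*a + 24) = a - 6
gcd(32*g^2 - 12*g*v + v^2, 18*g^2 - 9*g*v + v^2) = 1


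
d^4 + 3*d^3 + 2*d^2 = d^2*(d + 1)*(d + 2)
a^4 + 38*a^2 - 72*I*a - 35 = (a - 5*I)*(a - I)^2*(a + 7*I)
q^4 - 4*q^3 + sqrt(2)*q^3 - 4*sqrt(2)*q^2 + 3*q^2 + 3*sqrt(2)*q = q*(q - 3)*(q - 1)*(q + sqrt(2))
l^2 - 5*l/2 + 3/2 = (l - 3/2)*(l - 1)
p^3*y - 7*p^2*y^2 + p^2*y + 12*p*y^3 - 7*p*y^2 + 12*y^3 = (p - 4*y)*(p - 3*y)*(p*y + y)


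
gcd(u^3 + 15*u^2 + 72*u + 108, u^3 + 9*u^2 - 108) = u^2 + 12*u + 36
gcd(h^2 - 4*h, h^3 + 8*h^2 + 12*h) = h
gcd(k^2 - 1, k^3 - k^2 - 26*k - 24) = k + 1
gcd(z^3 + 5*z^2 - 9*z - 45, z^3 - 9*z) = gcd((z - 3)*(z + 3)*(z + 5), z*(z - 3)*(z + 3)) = z^2 - 9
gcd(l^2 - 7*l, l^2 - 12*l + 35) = l - 7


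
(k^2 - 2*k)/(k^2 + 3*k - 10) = k/(k + 5)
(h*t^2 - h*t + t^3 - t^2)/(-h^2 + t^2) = t*(t - 1)/(-h + t)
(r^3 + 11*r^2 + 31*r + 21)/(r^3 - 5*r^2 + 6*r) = (r^3 + 11*r^2 + 31*r + 21)/(r*(r^2 - 5*r + 6))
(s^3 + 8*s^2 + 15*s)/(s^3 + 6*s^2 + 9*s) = (s + 5)/(s + 3)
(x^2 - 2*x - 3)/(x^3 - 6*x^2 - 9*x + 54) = (x + 1)/(x^2 - 3*x - 18)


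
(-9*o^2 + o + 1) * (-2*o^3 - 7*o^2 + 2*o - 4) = 18*o^5 + 61*o^4 - 27*o^3 + 31*o^2 - 2*o - 4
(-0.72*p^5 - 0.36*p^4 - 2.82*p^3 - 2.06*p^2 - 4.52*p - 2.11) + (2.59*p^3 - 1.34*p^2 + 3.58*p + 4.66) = -0.72*p^5 - 0.36*p^4 - 0.23*p^3 - 3.4*p^2 - 0.94*p + 2.55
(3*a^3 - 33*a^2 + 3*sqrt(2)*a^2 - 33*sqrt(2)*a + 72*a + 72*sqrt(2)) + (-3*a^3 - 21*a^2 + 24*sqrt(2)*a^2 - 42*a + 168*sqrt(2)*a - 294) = -54*a^2 + 27*sqrt(2)*a^2 + 30*a + 135*sqrt(2)*a - 294 + 72*sqrt(2)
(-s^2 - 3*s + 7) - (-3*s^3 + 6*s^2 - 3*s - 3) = 3*s^3 - 7*s^2 + 10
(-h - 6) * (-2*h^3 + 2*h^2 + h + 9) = 2*h^4 + 10*h^3 - 13*h^2 - 15*h - 54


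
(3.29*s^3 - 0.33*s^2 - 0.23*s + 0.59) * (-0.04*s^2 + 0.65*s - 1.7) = -0.1316*s^5 + 2.1517*s^4 - 5.7983*s^3 + 0.3879*s^2 + 0.7745*s - 1.003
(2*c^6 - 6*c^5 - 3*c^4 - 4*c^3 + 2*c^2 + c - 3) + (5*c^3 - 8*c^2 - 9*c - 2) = 2*c^6 - 6*c^5 - 3*c^4 + c^3 - 6*c^2 - 8*c - 5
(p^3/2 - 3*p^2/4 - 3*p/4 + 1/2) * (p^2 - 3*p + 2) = p^5/2 - 9*p^4/4 + 5*p^3/2 + 5*p^2/4 - 3*p + 1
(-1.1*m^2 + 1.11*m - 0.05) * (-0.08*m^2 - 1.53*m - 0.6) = 0.088*m^4 + 1.5942*m^3 - 1.0343*m^2 - 0.5895*m + 0.03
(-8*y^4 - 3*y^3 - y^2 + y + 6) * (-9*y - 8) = 72*y^5 + 91*y^4 + 33*y^3 - y^2 - 62*y - 48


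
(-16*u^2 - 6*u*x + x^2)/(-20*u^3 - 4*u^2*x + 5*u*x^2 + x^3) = (-8*u + x)/(-10*u^2 + 3*u*x + x^2)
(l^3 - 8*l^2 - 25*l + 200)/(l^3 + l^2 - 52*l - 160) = (l - 5)/(l + 4)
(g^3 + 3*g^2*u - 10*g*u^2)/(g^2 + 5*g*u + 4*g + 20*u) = g*(g - 2*u)/(g + 4)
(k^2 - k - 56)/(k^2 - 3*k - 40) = (k + 7)/(k + 5)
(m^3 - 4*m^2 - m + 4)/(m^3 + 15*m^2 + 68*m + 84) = (m^3 - 4*m^2 - m + 4)/(m^3 + 15*m^2 + 68*m + 84)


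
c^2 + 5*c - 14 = (c - 2)*(c + 7)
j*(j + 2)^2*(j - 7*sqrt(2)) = j^4 - 7*sqrt(2)*j^3 + 4*j^3 - 28*sqrt(2)*j^2 + 4*j^2 - 28*sqrt(2)*j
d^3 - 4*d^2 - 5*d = d*(d - 5)*(d + 1)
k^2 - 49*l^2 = (k - 7*l)*(k + 7*l)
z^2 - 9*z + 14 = (z - 7)*(z - 2)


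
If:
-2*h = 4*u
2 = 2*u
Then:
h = -2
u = 1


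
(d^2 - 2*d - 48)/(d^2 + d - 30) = (d - 8)/(d - 5)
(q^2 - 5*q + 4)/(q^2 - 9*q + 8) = (q - 4)/(q - 8)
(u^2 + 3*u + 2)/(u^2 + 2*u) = (u + 1)/u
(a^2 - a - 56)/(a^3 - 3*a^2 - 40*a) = (a + 7)/(a*(a + 5))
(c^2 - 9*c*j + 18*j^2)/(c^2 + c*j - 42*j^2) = (c - 3*j)/(c + 7*j)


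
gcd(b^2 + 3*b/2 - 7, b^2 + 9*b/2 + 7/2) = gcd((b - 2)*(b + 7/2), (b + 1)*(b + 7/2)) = b + 7/2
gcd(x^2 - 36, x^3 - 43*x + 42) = x - 6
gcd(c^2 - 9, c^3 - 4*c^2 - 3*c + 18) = c - 3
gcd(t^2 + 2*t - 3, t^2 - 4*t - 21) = t + 3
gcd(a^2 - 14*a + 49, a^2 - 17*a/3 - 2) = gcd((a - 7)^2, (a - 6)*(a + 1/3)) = 1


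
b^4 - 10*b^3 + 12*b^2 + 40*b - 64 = (b - 8)*(b - 2)^2*(b + 2)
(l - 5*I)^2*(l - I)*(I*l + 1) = I*l^4 + 12*l^3 - 46*I*l^2 - 60*l + 25*I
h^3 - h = h*(h - 1)*(h + 1)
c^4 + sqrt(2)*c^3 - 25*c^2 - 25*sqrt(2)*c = c*(c - 5)*(c + 5)*(c + sqrt(2))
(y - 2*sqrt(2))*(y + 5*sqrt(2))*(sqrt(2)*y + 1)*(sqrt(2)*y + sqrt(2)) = 2*y^4 + 2*y^3 + 7*sqrt(2)*y^3 - 34*y^2 + 7*sqrt(2)*y^2 - 34*y - 20*sqrt(2)*y - 20*sqrt(2)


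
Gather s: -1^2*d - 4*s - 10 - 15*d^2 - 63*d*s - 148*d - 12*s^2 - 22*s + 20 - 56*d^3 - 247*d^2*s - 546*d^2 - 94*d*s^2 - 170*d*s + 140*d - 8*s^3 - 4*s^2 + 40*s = -56*d^3 - 561*d^2 - 9*d - 8*s^3 + s^2*(-94*d - 16) + s*(-247*d^2 - 233*d + 14) + 10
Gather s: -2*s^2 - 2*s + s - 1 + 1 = -2*s^2 - s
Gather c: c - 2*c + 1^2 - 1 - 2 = -c - 2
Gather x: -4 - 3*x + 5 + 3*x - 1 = 0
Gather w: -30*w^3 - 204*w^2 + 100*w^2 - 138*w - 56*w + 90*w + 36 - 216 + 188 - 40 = -30*w^3 - 104*w^2 - 104*w - 32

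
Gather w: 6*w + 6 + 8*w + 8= 14*w + 14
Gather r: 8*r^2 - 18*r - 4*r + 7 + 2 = 8*r^2 - 22*r + 9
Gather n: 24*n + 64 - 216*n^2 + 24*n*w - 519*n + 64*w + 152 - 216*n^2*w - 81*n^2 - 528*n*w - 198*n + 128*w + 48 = n^2*(-216*w - 297) + n*(-504*w - 693) + 192*w + 264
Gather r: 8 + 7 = 15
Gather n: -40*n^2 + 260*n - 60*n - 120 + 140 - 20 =-40*n^2 + 200*n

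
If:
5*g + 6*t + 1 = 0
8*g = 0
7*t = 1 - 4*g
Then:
No Solution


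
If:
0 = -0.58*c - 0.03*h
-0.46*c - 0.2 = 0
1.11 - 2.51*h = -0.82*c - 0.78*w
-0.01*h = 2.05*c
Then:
No Solution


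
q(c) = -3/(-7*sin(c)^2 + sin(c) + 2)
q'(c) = -3*(14*sin(c)*cos(c) - cos(c))/(-7*sin(c)^2 + sin(c) + 2)^2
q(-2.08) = 0.71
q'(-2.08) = -1.09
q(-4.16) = 1.35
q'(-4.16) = 3.48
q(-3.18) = -1.48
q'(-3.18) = -0.34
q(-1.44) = 0.51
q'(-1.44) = 0.17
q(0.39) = -2.19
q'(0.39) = -6.41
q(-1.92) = 0.59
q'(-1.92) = -0.55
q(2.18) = 1.59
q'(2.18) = 5.05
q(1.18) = 0.98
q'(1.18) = -1.46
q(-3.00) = -1.74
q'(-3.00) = -2.99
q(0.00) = -1.50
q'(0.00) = 0.75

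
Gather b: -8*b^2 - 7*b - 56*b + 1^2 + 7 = -8*b^2 - 63*b + 8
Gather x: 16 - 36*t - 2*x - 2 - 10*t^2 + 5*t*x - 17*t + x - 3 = -10*t^2 - 53*t + x*(5*t - 1) + 11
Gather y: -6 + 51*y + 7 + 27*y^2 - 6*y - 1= 27*y^2 + 45*y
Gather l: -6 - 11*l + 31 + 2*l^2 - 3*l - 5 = 2*l^2 - 14*l + 20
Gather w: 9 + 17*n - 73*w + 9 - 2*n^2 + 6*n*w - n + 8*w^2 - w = -2*n^2 + 16*n + 8*w^2 + w*(6*n - 74) + 18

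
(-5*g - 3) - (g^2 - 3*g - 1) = -g^2 - 2*g - 2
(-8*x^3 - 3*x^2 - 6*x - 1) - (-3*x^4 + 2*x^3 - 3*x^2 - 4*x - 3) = 3*x^4 - 10*x^3 - 2*x + 2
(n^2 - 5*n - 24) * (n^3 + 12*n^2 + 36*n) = n^5 + 7*n^4 - 48*n^3 - 468*n^2 - 864*n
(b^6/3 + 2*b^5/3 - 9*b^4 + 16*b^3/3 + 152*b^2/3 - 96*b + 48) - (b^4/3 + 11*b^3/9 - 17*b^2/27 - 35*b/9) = b^6/3 + 2*b^5/3 - 28*b^4/3 + 37*b^3/9 + 1385*b^2/27 - 829*b/9 + 48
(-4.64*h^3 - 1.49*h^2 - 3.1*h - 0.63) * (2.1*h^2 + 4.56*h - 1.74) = -9.744*h^5 - 24.2874*h^4 - 5.2308*h^3 - 12.8664*h^2 + 2.5212*h + 1.0962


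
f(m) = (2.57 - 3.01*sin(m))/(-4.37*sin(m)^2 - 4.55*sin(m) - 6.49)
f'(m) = (2.57 - 3.01*sin(m))*(8.74*sin(m)*cos(m) + 4.55*cos(m))/(-4.37*sin(m)^2 - 4.55*sin(m) - 6.49)^2 - 3.01*cos(m)/(-4.37*sin(m)^2 - 4.55*sin(m) - 6.49)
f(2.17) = -0.01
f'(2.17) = -0.13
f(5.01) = -0.89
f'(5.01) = -0.02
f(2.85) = -0.21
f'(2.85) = -0.53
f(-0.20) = -0.55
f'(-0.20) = 0.78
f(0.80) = -0.03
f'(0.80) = 0.20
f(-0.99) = -0.89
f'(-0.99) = 0.05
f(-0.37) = -0.68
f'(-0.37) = 0.68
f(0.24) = -0.24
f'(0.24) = 0.57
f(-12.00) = -0.09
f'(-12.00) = 0.32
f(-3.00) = -0.50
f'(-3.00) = -0.78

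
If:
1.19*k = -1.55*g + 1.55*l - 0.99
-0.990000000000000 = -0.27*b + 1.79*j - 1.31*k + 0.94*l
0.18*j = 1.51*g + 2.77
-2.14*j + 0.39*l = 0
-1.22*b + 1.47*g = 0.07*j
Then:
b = -2.23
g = -1.86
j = -0.20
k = 0.14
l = -1.11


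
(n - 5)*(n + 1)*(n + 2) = n^3 - 2*n^2 - 13*n - 10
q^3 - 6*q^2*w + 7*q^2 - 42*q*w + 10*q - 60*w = (q + 2)*(q + 5)*(q - 6*w)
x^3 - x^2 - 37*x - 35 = (x - 7)*(x + 1)*(x + 5)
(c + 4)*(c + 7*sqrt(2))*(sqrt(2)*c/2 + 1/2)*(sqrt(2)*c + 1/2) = c^4 + 4*c^3 + 31*sqrt(2)*c^3/4 + 43*c^2/4 + 31*sqrt(2)*c^2 + 7*sqrt(2)*c/4 + 43*c + 7*sqrt(2)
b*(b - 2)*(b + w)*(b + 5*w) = b^4 + 6*b^3*w - 2*b^3 + 5*b^2*w^2 - 12*b^2*w - 10*b*w^2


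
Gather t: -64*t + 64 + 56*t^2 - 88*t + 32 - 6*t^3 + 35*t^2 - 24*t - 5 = -6*t^3 + 91*t^2 - 176*t + 91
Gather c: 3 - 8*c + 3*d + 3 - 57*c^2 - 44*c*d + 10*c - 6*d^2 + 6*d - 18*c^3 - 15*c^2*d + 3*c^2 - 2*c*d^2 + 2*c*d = -18*c^3 + c^2*(-15*d - 54) + c*(-2*d^2 - 42*d + 2) - 6*d^2 + 9*d + 6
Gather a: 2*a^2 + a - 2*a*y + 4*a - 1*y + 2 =2*a^2 + a*(5 - 2*y) - y + 2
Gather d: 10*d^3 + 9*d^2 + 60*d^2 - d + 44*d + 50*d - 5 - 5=10*d^3 + 69*d^2 + 93*d - 10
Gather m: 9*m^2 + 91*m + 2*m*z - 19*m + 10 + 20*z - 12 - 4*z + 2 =9*m^2 + m*(2*z + 72) + 16*z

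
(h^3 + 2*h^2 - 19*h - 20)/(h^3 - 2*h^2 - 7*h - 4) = (h + 5)/(h + 1)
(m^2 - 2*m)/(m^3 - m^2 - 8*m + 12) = m/(m^2 + m - 6)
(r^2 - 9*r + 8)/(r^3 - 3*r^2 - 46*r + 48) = 1/(r + 6)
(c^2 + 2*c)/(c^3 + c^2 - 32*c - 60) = c/(c^2 - c - 30)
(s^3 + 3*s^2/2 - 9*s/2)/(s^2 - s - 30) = s*(-2*s^2 - 3*s + 9)/(2*(-s^2 + s + 30))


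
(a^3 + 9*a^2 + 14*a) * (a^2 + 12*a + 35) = a^5 + 21*a^4 + 157*a^3 + 483*a^2 + 490*a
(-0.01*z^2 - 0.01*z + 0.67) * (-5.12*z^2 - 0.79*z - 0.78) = 0.0512*z^4 + 0.0591*z^3 - 3.4147*z^2 - 0.5215*z - 0.5226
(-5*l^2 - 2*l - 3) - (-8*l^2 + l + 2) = 3*l^2 - 3*l - 5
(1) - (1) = 0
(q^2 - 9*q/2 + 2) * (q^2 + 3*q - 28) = q^4 - 3*q^3/2 - 79*q^2/2 + 132*q - 56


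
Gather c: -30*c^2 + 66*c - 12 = -30*c^2 + 66*c - 12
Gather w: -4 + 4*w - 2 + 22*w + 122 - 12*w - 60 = 14*w + 56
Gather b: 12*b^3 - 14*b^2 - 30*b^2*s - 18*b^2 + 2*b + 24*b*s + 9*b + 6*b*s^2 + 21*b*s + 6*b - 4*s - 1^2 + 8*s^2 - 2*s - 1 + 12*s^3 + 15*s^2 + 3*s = 12*b^3 + b^2*(-30*s - 32) + b*(6*s^2 + 45*s + 17) + 12*s^3 + 23*s^2 - 3*s - 2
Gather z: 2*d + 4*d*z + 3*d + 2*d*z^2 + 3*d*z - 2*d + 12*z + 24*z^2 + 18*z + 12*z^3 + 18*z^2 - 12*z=3*d + 12*z^3 + z^2*(2*d + 42) + z*(7*d + 18)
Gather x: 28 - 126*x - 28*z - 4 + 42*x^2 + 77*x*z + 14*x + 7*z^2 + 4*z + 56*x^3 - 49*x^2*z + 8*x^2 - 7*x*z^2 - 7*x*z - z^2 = 56*x^3 + x^2*(50 - 49*z) + x*(-7*z^2 + 70*z - 112) + 6*z^2 - 24*z + 24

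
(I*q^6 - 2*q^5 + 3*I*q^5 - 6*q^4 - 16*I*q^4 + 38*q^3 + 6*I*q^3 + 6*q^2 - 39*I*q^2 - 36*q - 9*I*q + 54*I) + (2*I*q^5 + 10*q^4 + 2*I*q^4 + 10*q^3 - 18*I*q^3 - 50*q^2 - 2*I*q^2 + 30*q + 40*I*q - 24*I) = I*q^6 - 2*q^5 + 5*I*q^5 + 4*q^4 - 14*I*q^4 + 48*q^3 - 12*I*q^3 - 44*q^2 - 41*I*q^2 - 6*q + 31*I*q + 30*I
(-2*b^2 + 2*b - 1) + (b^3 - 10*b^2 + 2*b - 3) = b^3 - 12*b^2 + 4*b - 4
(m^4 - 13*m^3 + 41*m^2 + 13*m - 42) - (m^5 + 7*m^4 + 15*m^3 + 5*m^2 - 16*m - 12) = -m^5 - 6*m^4 - 28*m^3 + 36*m^2 + 29*m - 30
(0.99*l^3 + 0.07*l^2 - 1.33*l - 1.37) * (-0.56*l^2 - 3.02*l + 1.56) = -0.5544*l^5 - 3.029*l^4 + 2.0778*l^3 + 4.893*l^2 + 2.0626*l - 2.1372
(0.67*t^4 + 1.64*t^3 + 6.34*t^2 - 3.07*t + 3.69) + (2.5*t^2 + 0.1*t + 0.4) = 0.67*t^4 + 1.64*t^3 + 8.84*t^2 - 2.97*t + 4.09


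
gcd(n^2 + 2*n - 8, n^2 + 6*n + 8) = n + 4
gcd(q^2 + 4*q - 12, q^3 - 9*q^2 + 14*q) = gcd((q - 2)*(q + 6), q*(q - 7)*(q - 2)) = q - 2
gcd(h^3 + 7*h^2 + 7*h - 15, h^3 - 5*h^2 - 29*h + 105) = h + 5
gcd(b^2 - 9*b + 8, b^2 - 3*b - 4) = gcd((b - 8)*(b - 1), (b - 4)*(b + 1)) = 1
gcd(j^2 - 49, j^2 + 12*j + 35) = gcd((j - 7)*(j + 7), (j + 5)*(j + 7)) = j + 7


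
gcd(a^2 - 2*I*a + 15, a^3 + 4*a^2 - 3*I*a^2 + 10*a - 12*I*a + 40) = a - 5*I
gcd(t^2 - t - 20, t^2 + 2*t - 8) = t + 4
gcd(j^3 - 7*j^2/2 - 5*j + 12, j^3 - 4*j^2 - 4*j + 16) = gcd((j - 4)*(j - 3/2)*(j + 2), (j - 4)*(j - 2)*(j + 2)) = j^2 - 2*j - 8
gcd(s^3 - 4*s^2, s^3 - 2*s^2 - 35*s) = s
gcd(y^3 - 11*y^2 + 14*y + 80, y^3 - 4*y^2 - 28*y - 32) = y^2 - 6*y - 16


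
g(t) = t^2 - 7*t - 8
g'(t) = 2*t - 7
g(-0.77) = -2.02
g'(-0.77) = -8.54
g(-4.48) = 43.43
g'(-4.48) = -15.96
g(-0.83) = -1.50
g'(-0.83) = -8.66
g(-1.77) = 7.52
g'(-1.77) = -10.54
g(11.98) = 51.66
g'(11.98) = 16.96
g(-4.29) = 40.43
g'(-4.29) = -15.58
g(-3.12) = 23.57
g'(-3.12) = -13.24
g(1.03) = -14.15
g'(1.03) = -4.94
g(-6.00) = 70.00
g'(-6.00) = -19.00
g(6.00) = -14.00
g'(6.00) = 5.00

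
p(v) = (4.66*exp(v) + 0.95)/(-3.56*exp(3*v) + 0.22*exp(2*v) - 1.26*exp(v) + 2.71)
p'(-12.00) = 0.00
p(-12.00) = 0.35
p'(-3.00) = 0.10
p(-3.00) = 0.45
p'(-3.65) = 0.05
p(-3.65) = 0.40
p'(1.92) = 0.06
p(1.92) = -0.03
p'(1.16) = 0.29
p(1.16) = -0.14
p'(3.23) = 0.00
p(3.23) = -0.00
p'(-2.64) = 0.14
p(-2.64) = 0.49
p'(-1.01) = 1.35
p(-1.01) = 1.26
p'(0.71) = 0.80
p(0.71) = -0.36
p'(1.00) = 0.41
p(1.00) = -0.19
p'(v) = (4.66*exp(v) + 0.95)*(10.68*exp(3*v) - 0.44*exp(2*v) + 1.26*exp(v))/(-3.56*exp(3*v) + 0.22*exp(2*v) - 1.26*exp(v) + 2.71)^2 + 4.66*exp(v)/(-3.56*exp(3*v) + 0.22*exp(2*v) - 1.26*exp(v) + 2.71)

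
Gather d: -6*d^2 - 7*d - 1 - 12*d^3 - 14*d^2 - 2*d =-12*d^3 - 20*d^2 - 9*d - 1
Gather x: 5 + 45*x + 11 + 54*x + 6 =99*x + 22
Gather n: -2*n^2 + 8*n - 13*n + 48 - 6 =-2*n^2 - 5*n + 42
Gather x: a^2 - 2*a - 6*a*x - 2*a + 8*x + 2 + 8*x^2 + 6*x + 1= a^2 - 4*a + 8*x^2 + x*(14 - 6*a) + 3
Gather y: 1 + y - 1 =y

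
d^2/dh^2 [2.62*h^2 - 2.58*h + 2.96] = 5.24000000000000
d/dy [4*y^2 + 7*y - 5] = 8*y + 7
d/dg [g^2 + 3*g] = 2*g + 3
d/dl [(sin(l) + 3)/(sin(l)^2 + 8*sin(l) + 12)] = (-6*sin(l) + cos(l)^2 - 13)*cos(l)/(sin(l)^2 + 8*sin(l) + 12)^2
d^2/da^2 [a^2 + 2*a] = 2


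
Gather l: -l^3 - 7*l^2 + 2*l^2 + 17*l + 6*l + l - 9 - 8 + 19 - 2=-l^3 - 5*l^2 + 24*l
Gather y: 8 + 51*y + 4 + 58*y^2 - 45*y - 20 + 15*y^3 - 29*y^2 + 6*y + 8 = 15*y^3 + 29*y^2 + 12*y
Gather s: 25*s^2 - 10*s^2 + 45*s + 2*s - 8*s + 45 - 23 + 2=15*s^2 + 39*s + 24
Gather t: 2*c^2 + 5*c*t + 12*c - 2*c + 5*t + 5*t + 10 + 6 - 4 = 2*c^2 + 10*c + t*(5*c + 10) + 12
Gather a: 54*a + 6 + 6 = 54*a + 12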